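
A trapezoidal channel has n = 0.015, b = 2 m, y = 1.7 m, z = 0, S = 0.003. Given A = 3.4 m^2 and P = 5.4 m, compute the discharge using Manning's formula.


R = A/P = 3.4/5.4 = 0.629630
Q = (1/0.015) * 3.4 * 0.629630^(2/3) * 0.003^0.5

9.1202 m^3/s


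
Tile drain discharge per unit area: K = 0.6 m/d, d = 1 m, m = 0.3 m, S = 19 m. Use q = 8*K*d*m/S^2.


q = 8*K*d*m/S^2
q = 8*0.6*1*0.3/19^2
q = 1.4400 / 361

0.0040 m/d


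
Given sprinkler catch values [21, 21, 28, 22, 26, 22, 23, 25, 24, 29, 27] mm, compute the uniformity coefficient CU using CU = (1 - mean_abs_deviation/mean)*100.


mean = 24.363636 mm
MAD = 2.396694 mm
CU = (1 - 2.396694/24.363636)*100

90.1628 %


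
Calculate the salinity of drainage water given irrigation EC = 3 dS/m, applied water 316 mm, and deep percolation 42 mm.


EC_dw = EC_iw * D_iw / D_dw
EC_dw = 3 * 316 / 42
EC_dw = 948 / 42

22.5714 dS/m


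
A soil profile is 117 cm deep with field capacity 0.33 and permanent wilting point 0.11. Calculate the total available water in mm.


AWC = (FC - PWP) * d * 10
AWC = (0.33 - 0.11) * 117 * 10
AWC = 0.2200 * 117 * 10

257.4000 mm


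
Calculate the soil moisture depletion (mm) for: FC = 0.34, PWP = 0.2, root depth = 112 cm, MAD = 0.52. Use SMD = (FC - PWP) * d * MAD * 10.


SMD = (FC - PWP) * d * MAD * 10
SMD = (0.34 - 0.2) * 112 * 0.52 * 10
SMD = 0.1400 * 112 * 0.52 * 10

81.5360 mm


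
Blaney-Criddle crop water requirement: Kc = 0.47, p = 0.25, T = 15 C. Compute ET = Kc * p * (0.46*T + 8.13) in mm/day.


ET = Kc * p * (0.46*T + 8.13)
ET = 0.47 * 0.25 * (0.46*15 + 8.13)
ET = 0.47 * 0.25 * 15.0300

1.7660 mm/day


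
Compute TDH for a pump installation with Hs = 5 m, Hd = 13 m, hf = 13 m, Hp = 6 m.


TDH = Hs + Hd + hf + Hp = 5 + 13 + 13 + 6 = 37

37 m


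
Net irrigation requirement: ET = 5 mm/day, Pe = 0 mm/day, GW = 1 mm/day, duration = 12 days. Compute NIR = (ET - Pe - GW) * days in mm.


Daily deficit = ET - Pe - GW = 5 - 0 - 1 = 4 mm/day
NIR = 4 * 12 = 48 mm

48.0000 mm


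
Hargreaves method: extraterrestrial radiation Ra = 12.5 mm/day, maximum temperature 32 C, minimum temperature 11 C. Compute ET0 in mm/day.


Tmean = (Tmax + Tmin)/2 = (32 + 11)/2 = 21.5
ET0 = 0.0023 * 12.5 * (21.5 + 17.8) * sqrt(32 - 11)
ET0 = 0.0023 * 12.5 * 39.3 * 4.582576

5.1777 mm/day


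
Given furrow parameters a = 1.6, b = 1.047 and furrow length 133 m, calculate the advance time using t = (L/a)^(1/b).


t = (L/a)^(1/b)
t = (133/1.6)^(1/1.047)
t = 83.125000^(1/1.047)

68.1639 min


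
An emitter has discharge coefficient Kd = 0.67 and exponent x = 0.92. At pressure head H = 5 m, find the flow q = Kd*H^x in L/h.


q = Kd * H^x = 0.67 * 5^0.92 = 0.67 * 4.395947

2.9453 L/h


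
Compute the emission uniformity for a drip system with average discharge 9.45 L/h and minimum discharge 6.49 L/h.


EU = (q_min/q_avg)*100 = (6.49/9.45)*100 = 68.6772%

68.6772 %


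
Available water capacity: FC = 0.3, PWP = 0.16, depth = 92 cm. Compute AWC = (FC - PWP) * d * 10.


AWC = (FC - PWP) * d * 10
AWC = (0.3 - 0.16) * 92 * 10
AWC = 0.1400 * 92 * 10

128.8000 mm


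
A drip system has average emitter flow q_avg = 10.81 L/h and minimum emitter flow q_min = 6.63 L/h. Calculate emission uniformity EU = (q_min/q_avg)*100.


EU = (q_min/q_avg)*100 = (6.63/10.81)*100 = 61.3321%

61.3321 %


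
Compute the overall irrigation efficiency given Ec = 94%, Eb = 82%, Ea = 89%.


Ec = 0.94, Eb = 0.82, Ea = 0.89
E = 0.94 * 0.82 * 0.89 * 100 = 68.6012%

68.6012 %


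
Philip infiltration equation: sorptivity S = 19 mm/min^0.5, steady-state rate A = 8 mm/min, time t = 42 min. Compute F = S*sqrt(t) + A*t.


F = S*sqrt(t) + A*t
F = 19*sqrt(42) + 8*42
F = 19*6.480741 + 336

459.1341 mm


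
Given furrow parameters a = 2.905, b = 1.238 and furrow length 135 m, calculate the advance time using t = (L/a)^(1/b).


t = (L/a)^(1/b)
t = (135/2.905)^(1/1.238)
t = 46.471601^(1/1.238)

22.2166 min


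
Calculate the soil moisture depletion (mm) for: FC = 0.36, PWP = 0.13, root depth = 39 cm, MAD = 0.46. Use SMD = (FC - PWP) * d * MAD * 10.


SMD = (FC - PWP) * d * MAD * 10
SMD = (0.36 - 0.13) * 39 * 0.46 * 10
SMD = 0.2300 * 39 * 0.46 * 10

41.2620 mm


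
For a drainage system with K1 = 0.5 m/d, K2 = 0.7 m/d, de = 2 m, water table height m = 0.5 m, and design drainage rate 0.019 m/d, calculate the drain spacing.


S^2 = 8*K2*de*m/q + 4*K1*m^2/q
S^2 = 8*0.7*2*0.5/0.019 + 4*0.5*0.5^2/0.019
S = sqrt(321.0526)

17.9179 m


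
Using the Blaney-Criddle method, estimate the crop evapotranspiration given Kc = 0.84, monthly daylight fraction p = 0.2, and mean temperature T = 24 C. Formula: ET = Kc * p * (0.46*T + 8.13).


ET = Kc * p * (0.46*T + 8.13)
ET = 0.84 * 0.2 * (0.46*24 + 8.13)
ET = 0.84 * 0.2 * 19.1700

3.2206 mm/day


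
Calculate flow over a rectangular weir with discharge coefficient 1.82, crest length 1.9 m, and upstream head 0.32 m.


Q = C * L * H^(3/2) = 1.82 * 1.9 * 0.32^1.5 = 1.82 * 1.9 * 0.181019

0.6260 m^3/s


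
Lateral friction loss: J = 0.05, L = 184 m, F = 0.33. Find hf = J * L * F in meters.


hf = J * L * F = 0.05 * 184 * 0.33 = 3.0360 m

3.0360 m


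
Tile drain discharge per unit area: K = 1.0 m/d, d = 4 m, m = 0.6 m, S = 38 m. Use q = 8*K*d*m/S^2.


q = 8*K*d*m/S^2
q = 8*1.0*4*0.6/38^2
q = 19.2000 / 1444

0.0133 m/d


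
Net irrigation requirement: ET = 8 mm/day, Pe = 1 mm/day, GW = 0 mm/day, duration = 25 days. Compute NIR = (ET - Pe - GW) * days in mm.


Daily deficit = ET - Pe - GW = 8 - 1 - 0 = 7 mm/day
NIR = 7 * 25 = 175 mm

175.0000 mm


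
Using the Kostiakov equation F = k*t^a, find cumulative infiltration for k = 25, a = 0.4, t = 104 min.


F = k * t^a = 25 * 104^0.4
F = 25 * 6.409340

160.2335 mm


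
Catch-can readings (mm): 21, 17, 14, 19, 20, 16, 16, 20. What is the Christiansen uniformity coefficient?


mean = 17.875000 mm
MAD = 2.125000 mm
CU = (1 - 2.125000/17.875000)*100

88.1119 %


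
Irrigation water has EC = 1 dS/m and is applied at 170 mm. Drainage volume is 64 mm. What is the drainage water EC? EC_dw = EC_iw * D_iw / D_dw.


EC_dw = EC_iw * D_iw / D_dw
EC_dw = 1 * 170 / 64
EC_dw = 170 / 64

2.6562 dS/m


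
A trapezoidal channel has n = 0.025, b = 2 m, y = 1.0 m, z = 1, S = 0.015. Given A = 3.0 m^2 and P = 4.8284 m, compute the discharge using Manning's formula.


R = A/P = 3.0/4.8284 = 0.621324
Q = (1/0.025) * 3.0 * 0.621324^(2/3) * 0.015^0.5

10.7014 m^3/s


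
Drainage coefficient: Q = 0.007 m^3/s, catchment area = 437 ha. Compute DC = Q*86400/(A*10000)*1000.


DC = Q * 86400 / (A * 10000) * 1000
DC = 0.007 * 86400 / (437 * 10000) * 1000
DC = 604800.0000 / 4370000

0.1384 mm/day


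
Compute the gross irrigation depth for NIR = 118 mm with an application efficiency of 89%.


Ea = 89% = 0.89
GID = NIR / Ea = 118 / 0.89 = 132.5843 mm

132.5843 mm


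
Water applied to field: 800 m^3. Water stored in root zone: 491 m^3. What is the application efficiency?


Ea = V_root / V_field * 100 = 491 / 800 * 100 = 61.3750%

61.3750 %


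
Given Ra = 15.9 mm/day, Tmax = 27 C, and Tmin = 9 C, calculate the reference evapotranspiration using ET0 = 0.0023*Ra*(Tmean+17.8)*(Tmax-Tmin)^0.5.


Tmean = (Tmax + Tmin)/2 = (27 + 9)/2 = 18.0
ET0 = 0.0023 * 15.9 * (18.0 + 17.8) * sqrt(27 - 9)
ET0 = 0.0023 * 15.9 * 35.8 * 4.242641

5.5545 mm/day


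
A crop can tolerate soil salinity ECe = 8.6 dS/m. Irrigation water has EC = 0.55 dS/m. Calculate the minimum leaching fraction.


LR = ECiw / (5*ECe - ECiw)
LR = 0.55 / (5*8.6 - 0.55)
LR = 0.55 / 42.4500

0.0130


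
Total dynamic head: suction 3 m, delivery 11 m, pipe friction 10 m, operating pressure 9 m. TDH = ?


TDH = Hs + Hd + hf + Hp = 3 + 11 + 10 + 9 = 33

33 m


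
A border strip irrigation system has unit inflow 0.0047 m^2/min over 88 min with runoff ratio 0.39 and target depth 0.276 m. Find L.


L = q*t/((1+r)*Z)
L = 0.0047*88/((1+0.39)*0.276)
L = 0.4136/0.38364

1.0781 m


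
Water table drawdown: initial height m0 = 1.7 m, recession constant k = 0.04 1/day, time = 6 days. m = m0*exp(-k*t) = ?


m = m0 * exp(-k*t)
m = 1.7 * exp(-0.04 * 6)
m = 1.7 * exp(-0.2400)

1.3373 m


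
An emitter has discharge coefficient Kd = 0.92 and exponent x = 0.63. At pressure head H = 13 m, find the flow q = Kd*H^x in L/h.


q = Kd * H^x = 0.92 * 13^0.63 = 0.92 * 5.032506

4.6299 L/h


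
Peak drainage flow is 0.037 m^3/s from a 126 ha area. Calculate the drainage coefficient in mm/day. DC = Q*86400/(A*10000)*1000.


DC = Q * 86400 / (A * 10000) * 1000
DC = 0.037 * 86400 / (126 * 10000) * 1000
DC = 3196800.0000 / 1260000

2.5371 mm/day


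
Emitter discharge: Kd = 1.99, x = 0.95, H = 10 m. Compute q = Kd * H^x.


q = Kd * H^x = 1.99 * 10^0.95 = 1.99 * 8.912509

17.7359 L/h


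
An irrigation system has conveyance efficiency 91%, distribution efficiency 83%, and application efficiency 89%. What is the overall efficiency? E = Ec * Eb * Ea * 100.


Ec = 0.91, Eb = 0.83, Ea = 0.89
E = 0.91 * 0.83 * 0.89 * 100 = 67.2217%

67.2217 %


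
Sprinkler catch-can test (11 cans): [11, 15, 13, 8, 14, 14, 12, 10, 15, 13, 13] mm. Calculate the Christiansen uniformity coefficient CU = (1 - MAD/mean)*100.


mean = 12.545455 mm
MAD = 1.669421 mm
CU = (1 - 1.669421/12.545455)*100

86.6930 %


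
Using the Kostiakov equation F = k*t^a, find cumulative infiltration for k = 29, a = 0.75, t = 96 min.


F = k * t^a = 29 * 96^0.75
F = 29 * 30.669269

889.4088 mm


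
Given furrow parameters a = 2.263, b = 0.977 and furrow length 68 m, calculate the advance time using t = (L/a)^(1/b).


t = (L/a)^(1/b)
t = (68/2.263)^(1/0.977)
t = 30.048608^(1/0.977)

32.5548 min


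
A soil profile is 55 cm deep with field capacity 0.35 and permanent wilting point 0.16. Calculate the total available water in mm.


AWC = (FC - PWP) * d * 10
AWC = (0.35 - 0.16) * 55 * 10
AWC = 0.1900 * 55 * 10

104.5000 mm


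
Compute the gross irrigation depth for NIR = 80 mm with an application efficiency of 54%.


Ea = 54% = 0.54
GID = NIR / Ea = 80 / 0.54 = 148.1481 mm

148.1481 mm


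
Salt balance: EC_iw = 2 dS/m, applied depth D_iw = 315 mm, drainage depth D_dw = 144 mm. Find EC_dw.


EC_dw = EC_iw * D_iw / D_dw
EC_dw = 2 * 315 / 144
EC_dw = 630 / 144

4.3750 dS/m


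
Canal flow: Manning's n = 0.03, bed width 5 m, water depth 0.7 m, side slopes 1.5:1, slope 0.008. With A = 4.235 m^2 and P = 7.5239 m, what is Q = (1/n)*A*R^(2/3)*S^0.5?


R = A/P = 4.235/7.5239 = 0.562873
Q = (1/0.03) * 4.235 * 0.562873^(2/3) * 0.008^0.5

8.6076 m^3/s


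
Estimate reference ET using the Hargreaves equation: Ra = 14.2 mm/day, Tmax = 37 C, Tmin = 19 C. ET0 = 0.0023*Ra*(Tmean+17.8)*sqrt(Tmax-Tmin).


Tmean = (Tmax + Tmin)/2 = (37 + 19)/2 = 28.0
ET0 = 0.0023 * 14.2 * (28.0 + 17.8) * sqrt(37 - 19)
ET0 = 0.0023 * 14.2 * 45.8 * 4.242641

6.3463 mm/day


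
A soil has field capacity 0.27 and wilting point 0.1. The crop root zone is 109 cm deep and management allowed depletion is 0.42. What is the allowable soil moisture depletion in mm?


SMD = (FC - PWP) * d * MAD * 10
SMD = (0.27 - 0.1) * 109 * 0.42 * 10
SMD = 0.1700 * 109 * 0.42 * 10

77.8260 mm


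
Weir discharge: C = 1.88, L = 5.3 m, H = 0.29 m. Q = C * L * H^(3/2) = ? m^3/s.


Q = C * L * H^(3/2) = 1.88 * 5.3 * 0.29^1.5 = 1.88 * 5.3 * 0.156170

1.5561 m^3/s


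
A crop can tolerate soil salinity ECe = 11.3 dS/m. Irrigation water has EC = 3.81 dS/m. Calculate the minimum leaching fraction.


LR = ECiw / (5*ECe - ECiw)
LR = 3.81 / (5*11.3 - 3.81)
LR = 3.81 / 52.6900

0.0723


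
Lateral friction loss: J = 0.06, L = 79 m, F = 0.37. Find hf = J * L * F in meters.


hf = J * L * F = 0.06 * 79 * 0.37 = 1.7538 m

1.7538 m


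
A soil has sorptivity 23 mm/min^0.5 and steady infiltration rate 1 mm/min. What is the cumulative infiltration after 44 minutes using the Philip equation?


F = S*sqrt(t) + A*t
F = 23*sqrt(44) + 1*44
F = 23*6.633250 + 44

196.5648 mm


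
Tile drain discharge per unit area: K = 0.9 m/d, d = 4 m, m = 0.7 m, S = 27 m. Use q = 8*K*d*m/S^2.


q = 8*K*d*m/S^2
q = 8*0.9*4*0.7/27^2
q = 20.1600 / 729

0.0277 m/d


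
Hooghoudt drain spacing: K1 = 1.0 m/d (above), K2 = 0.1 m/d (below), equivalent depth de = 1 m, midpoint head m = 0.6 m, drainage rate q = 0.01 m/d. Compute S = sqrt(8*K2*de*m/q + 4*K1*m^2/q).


S^2 = 8*K2*de*m/q + 4*K1*m^2/q
S^2 = 8*0.1*1*0.6/0.01 + 4*1.0*0.6^2/0.01
S = sqrt(192.0000)

13.8564 m


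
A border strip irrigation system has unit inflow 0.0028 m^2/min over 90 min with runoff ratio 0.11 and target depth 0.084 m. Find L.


L = q*t/((1+r)*Z)
L = 0.0028*90/((1+0.11)*0.084)
L = 0.252/0.09324

2.7027 m


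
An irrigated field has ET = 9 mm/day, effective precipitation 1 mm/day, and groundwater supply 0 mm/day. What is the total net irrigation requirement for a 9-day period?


Daily deficit = ET - Pe - GW = 9 - 1 - 0 = 8 mm/day
NIR = 8 * 9 = 72 mm

72.0000 mm


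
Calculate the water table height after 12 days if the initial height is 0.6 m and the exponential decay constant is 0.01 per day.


m = m0 * exp(-k*t)
m = 0.6 * exp(-0.01 * 12)
m = 0.6 * exp(-0.1200)

0.5322 m


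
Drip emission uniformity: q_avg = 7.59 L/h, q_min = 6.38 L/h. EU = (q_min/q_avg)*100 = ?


EU = (q_min/q_avg)*100 = (6.38/7.59)*100 = 84.0580%

84.0580 %


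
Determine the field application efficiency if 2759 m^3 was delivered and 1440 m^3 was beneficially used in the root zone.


Ea = V_root / V_field * 100 = 1440 / 2759 * 100 = 52.1928%

52.1928 %


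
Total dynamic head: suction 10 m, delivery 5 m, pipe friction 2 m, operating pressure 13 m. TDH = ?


TDH = Hs + Hd + hf + Hp = 10 + 5 + 2 + 13 = 30

30 m


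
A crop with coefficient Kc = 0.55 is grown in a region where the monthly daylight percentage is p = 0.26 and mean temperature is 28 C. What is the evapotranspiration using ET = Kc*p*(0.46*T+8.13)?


ET = Kc * p * (0.46*T + 8.13)
ET = 0.55 * 0.26 * (0.46*28 + 8.13)
ET = 0.55 * 0.26 * 21.0100

3.0044 mm/day


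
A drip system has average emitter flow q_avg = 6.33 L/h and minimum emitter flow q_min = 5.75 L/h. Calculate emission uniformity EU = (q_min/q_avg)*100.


EU = (q_min/q_avg)*100 = (5.75/6.33)*100 = 90.8373%

90.8373 %


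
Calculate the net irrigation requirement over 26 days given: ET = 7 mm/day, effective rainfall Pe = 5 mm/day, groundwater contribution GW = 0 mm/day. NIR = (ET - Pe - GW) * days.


Daily deficit = ET - Pe - GW = 7 - 5 - 0 = 2 mm/day
NIR = 2 * 26 = 52 mm

52.0000 mm


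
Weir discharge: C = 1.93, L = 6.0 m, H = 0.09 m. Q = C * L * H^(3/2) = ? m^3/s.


Q = C * L * H^(3/2) = 1.93 * 6.0 * 0.09^1.5 = 1.93 * 6.0 * 0.027000

0.3127 m^3/s


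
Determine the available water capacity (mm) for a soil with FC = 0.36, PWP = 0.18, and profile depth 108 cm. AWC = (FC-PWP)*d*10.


AWC = (FC - PWP) * d * 10
AWC = (0.36 - 0.18) * 108 * 10
AWC = 0.1800 * 108 * 10

194.4000 mm


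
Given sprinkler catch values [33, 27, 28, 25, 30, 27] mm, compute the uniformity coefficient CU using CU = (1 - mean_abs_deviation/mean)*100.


mean = 28.333333 mm
MAD = 2.111111 mm
CU = (1 - 2.111111/28.333333)*100

92.5490 %


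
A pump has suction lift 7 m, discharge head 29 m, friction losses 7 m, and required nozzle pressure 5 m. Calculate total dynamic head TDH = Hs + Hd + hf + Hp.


TDH = Hs + Hd + hf + Hp = 7 + 29 + 7 + 5 = 48

48 m


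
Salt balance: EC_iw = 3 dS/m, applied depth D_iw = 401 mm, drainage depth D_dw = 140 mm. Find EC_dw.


EC_dw = EC_iw * D_iw / D_dw
EC_dw = 3 * 401 / 140
EC_dw = 1203 / 140

8.5929 dS/m


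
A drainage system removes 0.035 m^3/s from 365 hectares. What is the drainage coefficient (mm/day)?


DC = Q * 86400 / (A * 10000) * 1000
DC = 0.035 * 86400 / (365 * 10000) * 1000
DC = 3024000.0000 / 3650000

0.8285 mm/day


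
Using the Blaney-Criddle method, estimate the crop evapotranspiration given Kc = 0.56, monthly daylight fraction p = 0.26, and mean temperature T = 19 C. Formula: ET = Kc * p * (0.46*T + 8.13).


ET = Kc * p * (0.46*T + 8.13)
ET = 0.56 * 0.26 * (0.46*19 + 8.13)
ET = 0.56 * 0.26 * 16.8700

2.4563 mm/day


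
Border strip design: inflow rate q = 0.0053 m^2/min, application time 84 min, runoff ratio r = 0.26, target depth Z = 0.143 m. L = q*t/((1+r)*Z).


L = q*t/((1+r)*Z)
L = 0.0053*84/((1+0.26)*0.143)
L = 0.4452/0.18018

2.4709 m


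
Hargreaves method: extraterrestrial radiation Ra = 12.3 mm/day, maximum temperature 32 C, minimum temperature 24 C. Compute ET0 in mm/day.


Tmean = (Tmax + Tmin)/2 = (32 + 24)/2 = 28.0
ET0 = 0.0023 * 12.3 * (28.0 + 17.8) * sqrt(32 - 24)
ET0 = 0.0023 * 12.3 * 45.8 * 2.828427

3.6647 mm/day


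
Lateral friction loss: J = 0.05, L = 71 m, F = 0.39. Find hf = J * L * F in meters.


hf = J * L * F = 0.05 * 71 * 0.39 = 1.3845 m

1.3845 m


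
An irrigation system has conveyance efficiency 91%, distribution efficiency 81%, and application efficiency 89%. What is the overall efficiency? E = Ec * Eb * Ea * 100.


Ec = 0.91, Eb = 0.81, Ea = 0.89
E = 0.91 * 0.81 * 0.89 * 100 = 65.6019%

65.6019 %


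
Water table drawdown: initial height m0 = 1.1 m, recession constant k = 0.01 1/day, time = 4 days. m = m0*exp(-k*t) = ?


m = m0 * exp(-k*t)
m = 1.1 * exp(-0.01 * 4)
m = 1.1 * exp(-0.0400)

1.0569 m


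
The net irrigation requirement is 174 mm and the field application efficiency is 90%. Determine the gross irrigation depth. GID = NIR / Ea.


Ea = 90% = 0.9
GID = NIR / Ea = 174 / 0.9 = 193.3333 mm

193.3333 mm


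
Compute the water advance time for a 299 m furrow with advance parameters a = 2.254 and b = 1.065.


t = (L/a)^(1/b)
t = (299/2.254)^(1/1.065)
t = 132.653061^(1/1.065)

98.4378 min


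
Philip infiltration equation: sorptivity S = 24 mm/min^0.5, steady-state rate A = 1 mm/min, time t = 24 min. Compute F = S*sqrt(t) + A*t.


F = S*sqrt(t) + A*t
F = 24*sqrt(24) + 1*24
F = 24*4.898979 + 24

141.5755 mm


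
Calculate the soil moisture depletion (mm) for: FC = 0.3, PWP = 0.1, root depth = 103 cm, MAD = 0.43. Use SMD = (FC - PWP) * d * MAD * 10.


SMD = (FC - PWP) * d * MAD * 10
SMD = (0.3 - 0.1) * 103 * 0.43 * 10
SMD = 0.2000 * 103 * 0.43 * 10

88.5800 mm


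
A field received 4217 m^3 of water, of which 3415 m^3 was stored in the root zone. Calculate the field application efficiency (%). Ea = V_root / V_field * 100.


Ea = V_root / V_field * 100 = 3415 / 4217 * 100 = 80.9817%

80.9817 %


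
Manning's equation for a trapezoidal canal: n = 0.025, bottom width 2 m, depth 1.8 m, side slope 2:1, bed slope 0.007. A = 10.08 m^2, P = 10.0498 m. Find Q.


R = A/P = 10.08/10.0498 = 1.003005
Q = (1/0.025) * 10.08 * 1.003005^(2/3) * 0.007^0.5

33.8017 m^3/s


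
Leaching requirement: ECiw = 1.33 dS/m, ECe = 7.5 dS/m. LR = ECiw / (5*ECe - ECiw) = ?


LR = ECiw / (5*ECe - ECiw)
LR = 1.33 / (5*7.5 - 1.33)
LR = 1.33 / 36.1700

0.0368


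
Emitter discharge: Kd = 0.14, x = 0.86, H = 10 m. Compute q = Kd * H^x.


q = Kd * H^x = 0.14 * 10^0.86 = 0.14 * 7.244360

1.0142 L/h


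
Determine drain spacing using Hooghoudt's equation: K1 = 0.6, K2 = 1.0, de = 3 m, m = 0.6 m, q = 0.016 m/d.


S^2 = 8*K2*de*m/q + 4*K1*m^2/q
S^2 = 8*1.0*3*0.6/0.016 + 4*0.6*0.6^2/0.016
S = sqrt(954.0000)

30.8869 m


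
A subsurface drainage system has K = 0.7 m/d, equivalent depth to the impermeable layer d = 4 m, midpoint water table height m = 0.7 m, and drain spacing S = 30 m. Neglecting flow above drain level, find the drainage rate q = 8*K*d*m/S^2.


q = 8*K*d*m/S^2
q = 8*0.7*4*0.7/30^2
q = 15.6800 / 900

0.0174 m/d


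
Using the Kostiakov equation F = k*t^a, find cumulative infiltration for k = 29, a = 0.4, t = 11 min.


F = k * t^a = 29 * 11^0.4
F = 29 * 2.609499

75.6755 mm


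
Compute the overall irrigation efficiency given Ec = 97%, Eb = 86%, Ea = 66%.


Ec = 0.97, Eb = 0.86, Ea = 0.66
E = 0.97 * 0.86 * 0.66 * 100 = 55.0572%

55.0572 %


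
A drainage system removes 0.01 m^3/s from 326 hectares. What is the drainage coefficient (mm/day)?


DC = Q * 86400 / (A * 10000) * 1000
DC = 0.01 * 86400 / (326 * 10000) * 1000
DC = 864000.0000 / 3260000

0.2650 mm/day


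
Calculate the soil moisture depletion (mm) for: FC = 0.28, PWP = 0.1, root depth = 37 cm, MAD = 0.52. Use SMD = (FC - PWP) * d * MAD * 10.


SMD = (FC - PWP) * d * MAD * 10
SMD = (0.28 - 0.1) * 37 * 0.52 * 10
SMD = 0.1800 * 37 * 0.52 * 10

34.6320 mm


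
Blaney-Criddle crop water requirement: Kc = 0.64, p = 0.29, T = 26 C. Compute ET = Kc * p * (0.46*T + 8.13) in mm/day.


ET = Kc * p * (0.46*T + 8.13)
ET = 0.64 * 0.29 * (0.46*26 + 8.13)
ET = 0.64 * 0.29 * 20.0900

3.7287 mm/day


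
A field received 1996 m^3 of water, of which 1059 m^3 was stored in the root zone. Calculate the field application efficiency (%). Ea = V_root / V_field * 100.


Ea = V_root / V_field * 100 = 1059 / 1996 * 100 = 53.0561%

53.0561 %


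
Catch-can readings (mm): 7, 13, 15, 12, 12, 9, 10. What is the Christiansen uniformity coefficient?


mean = 11.142857 mm
MAD = 2.122449 mm
CU = (1 - 2.122449/11.142857)*100

80.9524 %


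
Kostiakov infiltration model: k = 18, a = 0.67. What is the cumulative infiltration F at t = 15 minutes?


F = k * t^a = 18 * 15^0.67
F = 18 * 6.137354

110.4724 mm


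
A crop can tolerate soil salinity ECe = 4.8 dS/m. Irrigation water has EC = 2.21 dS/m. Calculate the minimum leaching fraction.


LR = ECiw / (5*ECe - ECiw)
LR = 2.21 / (5*4.8 - 2.21)
LR = 2.21 / 21.7900

0.1014


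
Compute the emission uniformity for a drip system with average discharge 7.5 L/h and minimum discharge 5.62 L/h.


EU = (q_min/q_avg)*100 = (5.62/7.5)*100 = 74.9333%

74.9333 %


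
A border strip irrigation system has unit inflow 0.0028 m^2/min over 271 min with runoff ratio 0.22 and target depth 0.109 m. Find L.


L = q*t/((1+r)*Z)
L = 0.0028*271/((1+0.22)*0.109)
L = 0.7588/0.13298

5.7061 m


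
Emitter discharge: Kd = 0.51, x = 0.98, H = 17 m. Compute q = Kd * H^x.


q = Kd * H^x = 0.51 * 17^0.98 = 0.51 * 16.063491

8.1924 L/h


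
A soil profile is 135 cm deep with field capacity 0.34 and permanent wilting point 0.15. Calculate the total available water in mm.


AWC = (FC - PWP) * d * 10
AWC = (0.34 - 0.15) * 135 * 10
AWC = 0.1900 * 135 * 10

256.5000 mm


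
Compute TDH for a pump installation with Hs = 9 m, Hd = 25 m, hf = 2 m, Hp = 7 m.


TDH = Hs + Hd + hf + Hp = 9 + 25 + 2 + 7 = 43

43 m


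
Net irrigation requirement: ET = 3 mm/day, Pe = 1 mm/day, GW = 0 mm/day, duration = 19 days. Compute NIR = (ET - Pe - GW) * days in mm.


Daily deficit = ET - Pe - GW = 3 - 1 - 0 = 2 mm/day
NIR = 2 * 19 = 38 mm

38.0000 mm


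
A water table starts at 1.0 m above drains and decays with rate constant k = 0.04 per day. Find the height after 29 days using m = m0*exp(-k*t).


m = m0 * exp(-k*t)
m = 1.0 * exp(-0.04 * 29)
m = 1.0 * exp(-1.1600)

0.3135 m


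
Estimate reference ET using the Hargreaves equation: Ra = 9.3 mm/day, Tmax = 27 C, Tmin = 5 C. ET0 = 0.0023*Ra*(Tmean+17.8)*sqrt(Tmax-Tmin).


Tmean = (Tmax + Tmin)/2 = (27 + 5)/2 = 16.0
ET0 = 0.0023 * 9.3 * (16.0 + 17.8) * sqrt(27 - 5)
ET0 = 0.0023 * 9.3 * 33.8 * 4.690416

3.3911 mm/day


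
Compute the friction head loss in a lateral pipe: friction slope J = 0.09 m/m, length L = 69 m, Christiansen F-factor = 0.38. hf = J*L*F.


hf = J * L * F = 0.09 * 69 * 0.38 = 2.3598 m

2.3598 m


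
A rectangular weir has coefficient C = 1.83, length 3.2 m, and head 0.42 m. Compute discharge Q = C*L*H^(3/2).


Q = C * L * H^(3/2) = 1.83 * 3.2 * 0.42^1.5 = 1.83 * 3.2 * 0.272191

1.5940 m^3/s


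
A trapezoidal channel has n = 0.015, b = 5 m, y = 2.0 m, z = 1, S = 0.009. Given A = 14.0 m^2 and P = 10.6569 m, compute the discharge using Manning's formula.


R = A/P = 14.0/10.6569 = 1.313703
Q = (1/0.015) * 14.0 * 1.313703^(2/3) * 0.009^0.5

106.2077 m^3/s


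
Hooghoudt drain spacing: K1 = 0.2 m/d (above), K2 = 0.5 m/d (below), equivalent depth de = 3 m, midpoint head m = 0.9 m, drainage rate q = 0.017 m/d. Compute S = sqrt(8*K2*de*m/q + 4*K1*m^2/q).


S^2 = 8*K2*de*m/q + 4*K1*m^2/q
S^2 = 8*0.5*3*0.9/0.017 + 4*0.2*0.9^2/0.017
S = sqrt(673.4118)

25.9502 m


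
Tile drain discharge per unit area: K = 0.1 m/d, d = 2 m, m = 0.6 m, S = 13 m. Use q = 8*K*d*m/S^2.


q = 8*K*d*m/S^2
q = 8*0.1*2*0.6/13^2
q = 0.9600 / 169

0.0057 m/d


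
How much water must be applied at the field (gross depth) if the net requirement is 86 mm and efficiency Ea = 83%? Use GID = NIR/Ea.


Ea = 83% = 0.83
GID = NIR / Ea = 86 / 0.83 = 103.6145 mm

103.6145 mm


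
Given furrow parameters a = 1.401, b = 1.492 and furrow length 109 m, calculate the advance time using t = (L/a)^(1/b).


t = (L/a)^(1/b)
t = (109/1.401)^(1/1.492)
t = 77.801570^(1/1.492)

18.5105 min


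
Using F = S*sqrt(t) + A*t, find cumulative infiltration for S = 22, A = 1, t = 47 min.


F = S*sqrt(t) + A*t
F = 22*sqrt(47) + 1*47
F = 22*6.855655 + 47

197.8244 mm


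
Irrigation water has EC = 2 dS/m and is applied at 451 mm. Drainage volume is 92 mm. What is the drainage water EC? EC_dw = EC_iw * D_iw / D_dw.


EC_dw = EC_iw * D_iw / D_dw
EC_dw = 2 * 451 / 92
EC_dw = 902 / 92

9.8043 dS/m


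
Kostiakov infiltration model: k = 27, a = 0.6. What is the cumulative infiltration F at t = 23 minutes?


F = k * t^a = 27 * 23^0.6
F = 27 * 6.562007

177.1742 mm


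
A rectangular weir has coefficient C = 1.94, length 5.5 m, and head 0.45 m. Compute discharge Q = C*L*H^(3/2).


Q = C * L * H^(3/2) = 1.94 * 5.5 * 0.45^1.5 = 1.94 * 5.5 * 0.301869

3.2209 m^3/s


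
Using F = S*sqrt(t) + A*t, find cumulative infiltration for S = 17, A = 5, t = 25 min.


F = S*sqrt(t) + A*t
F = 17*sqrt(25) + 5*25
F = 17*5.000000 + 125

210.0000 mm


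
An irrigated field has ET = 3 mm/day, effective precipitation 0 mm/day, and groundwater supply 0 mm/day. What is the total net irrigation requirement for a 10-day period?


Daily deficit = ET - Pe - GW = 3 - 0 - 0 = 3 mm/day
NIR = 3 * 10 = 30 mm

30.0000 mm


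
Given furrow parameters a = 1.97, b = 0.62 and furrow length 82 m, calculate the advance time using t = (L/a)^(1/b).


t = (L/a)^(1/b)
t = (82/1.97)^(1/0.62)
t = 41.624365^(1/0.62)

409.1203 min


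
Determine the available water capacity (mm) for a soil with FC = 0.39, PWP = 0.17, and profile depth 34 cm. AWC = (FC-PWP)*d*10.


AWC = (FC - PWP) * d * 10
AWC = (0.39 - 0.17) * 34 * 10
AWC = 0.2200 * 34 * 10

74.8000 mm


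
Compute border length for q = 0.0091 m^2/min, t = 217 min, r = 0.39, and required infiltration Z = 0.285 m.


L = q*t/((1+r)*Z)
L = 0.0091*217/((1+0.39)*0.285)
L = 1.9747/0.39615

4.9847 m


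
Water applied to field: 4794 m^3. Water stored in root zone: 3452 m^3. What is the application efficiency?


Ea = V_root / V_field * 100 = 3452 / 4794 * 100 = 72.0067%

72.0067 %


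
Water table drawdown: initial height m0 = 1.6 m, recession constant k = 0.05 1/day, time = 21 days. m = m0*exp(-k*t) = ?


m = m0 * exp(-k*t)
m = 1.6 * exp(-0.05 * 21)
m = 1.6 * exp(-1.0500)

0.5599 m


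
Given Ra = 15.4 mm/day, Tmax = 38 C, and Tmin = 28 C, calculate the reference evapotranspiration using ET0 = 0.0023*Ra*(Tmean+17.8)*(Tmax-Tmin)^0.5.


Tmean = (Tmax + Tmin)/2 = (38 + 28)/2 = 33.0
ET0 = 0.0023 * 15.4 * (33.0 + 17.8) * sqrt(38 - 28)
ET0 = 0.0023 * 15.4 * 50.8 * 3.162278

5.6900 mm/day


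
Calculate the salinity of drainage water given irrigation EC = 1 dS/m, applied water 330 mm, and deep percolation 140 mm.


EC_dw = EC_iw * D_iw / D_dw
EC_dw = 1 * 330 / 140
EC_dw = 330 / 140

2.3571 dS/m


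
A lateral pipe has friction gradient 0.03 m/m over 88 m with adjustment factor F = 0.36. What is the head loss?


hf = J * L * F = 0.03 * 88 * 0.36 = 0.9504 m

0.9504 m


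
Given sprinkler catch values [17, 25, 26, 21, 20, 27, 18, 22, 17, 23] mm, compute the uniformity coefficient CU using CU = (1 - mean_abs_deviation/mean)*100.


mean = 21.600000 mm
MAD = 3.000000 mm
CU = (1 - 3.000000/21.600000)*100

86.1111 %


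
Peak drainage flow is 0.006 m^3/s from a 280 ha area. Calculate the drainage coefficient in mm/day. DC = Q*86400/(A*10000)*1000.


DC = Q * 86400 / (A * 10000) * 1000
DC = 0.006 * 86400 / (280 * 10000) * 1000
DC = 518400.0000 / 2800000

0.1851 mm/day


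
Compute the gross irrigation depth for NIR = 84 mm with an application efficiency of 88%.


Ea = 88% = 0.88
GID = NIR / Ea = 84 / 0.88 = 95.4545 mm

95.4545 mm


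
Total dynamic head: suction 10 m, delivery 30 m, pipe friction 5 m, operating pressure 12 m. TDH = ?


TDH = Hs + Hd + hf + Hp = 10 + 30 + 5 + 12 = 57

57 m


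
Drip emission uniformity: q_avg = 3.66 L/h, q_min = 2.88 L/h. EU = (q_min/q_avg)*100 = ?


EU = (q_min/q_avg)*100 = (2.88/3.66)*100 = 78.6885%

78.6885 %


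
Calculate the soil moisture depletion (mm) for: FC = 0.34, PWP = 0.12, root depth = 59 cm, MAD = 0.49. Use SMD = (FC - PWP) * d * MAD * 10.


SMD = (FC - PWP) * d * MAD * 10
SMD = (0.34 - 0.12) * 59 * 0.49 * 10
SMD = 0.2200 * 59 * 0.49 * 10

63.6020 mm


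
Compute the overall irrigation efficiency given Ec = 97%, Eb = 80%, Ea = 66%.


Ec = 0.97, Eb = 0.8, Ea = 0.66
E = 0.97 * 0.8 * 0.66 * 100 = 51.2160%

51.2160 %


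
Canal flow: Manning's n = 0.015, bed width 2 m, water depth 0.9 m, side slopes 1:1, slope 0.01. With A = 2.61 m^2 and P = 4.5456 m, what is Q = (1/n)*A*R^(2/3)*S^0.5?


R = A/P = 2.61/4.5456 = 0.574182
Q = (1/0.015) * 2.61 * 0.574182^(2/3) * 0.01^0.5

12.0203 m^3/s


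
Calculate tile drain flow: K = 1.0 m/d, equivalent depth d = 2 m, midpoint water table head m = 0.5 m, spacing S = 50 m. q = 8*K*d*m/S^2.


q = 8*K*d*m/S^2
q = 8*1.0*2*0.5/50^2
q = 8.0000 / 2500

0.0032 m/d


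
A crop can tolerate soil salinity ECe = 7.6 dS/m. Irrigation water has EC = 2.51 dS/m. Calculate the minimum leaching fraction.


LR = ECiw / (5*ECe - ECiw)
LR = 2.51 / (5*7.6 - 2.51)
LR = 2.51 / 35.4900

0.0707


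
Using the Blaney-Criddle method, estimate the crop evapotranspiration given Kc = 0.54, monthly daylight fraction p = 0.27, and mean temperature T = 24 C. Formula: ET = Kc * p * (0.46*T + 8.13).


ET = Kc * p * (0.46*T + 8.13)
ET = 0.54 * 0.27 * (0.46*24 + 8.13)
ET = 0.54 * 0.27 * 19.1700

2.7950 mm/day


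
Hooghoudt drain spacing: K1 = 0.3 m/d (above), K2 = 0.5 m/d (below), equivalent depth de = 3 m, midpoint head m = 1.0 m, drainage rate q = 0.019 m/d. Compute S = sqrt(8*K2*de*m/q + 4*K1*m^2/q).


S^2 = 8*K2*de*m/q + 4*K1*m^2/q
S^2 = 8*0.5*3*1.0/0.019 + 4*0.3*1.0^2/0.019
S = sqrt(694.7368)

26.3579 m


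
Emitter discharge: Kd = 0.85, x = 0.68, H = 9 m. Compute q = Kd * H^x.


q = Kd * H^x = 0.85 * 9^0.68 = 0.85 * 4.455382

3.7871 L/h


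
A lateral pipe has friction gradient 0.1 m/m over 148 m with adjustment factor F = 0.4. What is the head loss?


hf = J * L * F = 0.1 * 148 * 0.4 = 5.9200 m

5.9200 m


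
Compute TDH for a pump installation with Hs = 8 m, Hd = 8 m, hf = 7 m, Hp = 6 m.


TDH = Hs + Hd + hf + Hp = 8 + 8 + 7 + 6 = 29

29 m


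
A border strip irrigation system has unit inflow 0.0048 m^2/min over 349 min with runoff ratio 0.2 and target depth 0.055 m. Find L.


L = q*t/((1+r)*Z)
L = 0.0048*349/((1+0.2)*0.055)
L = 1.6752/0.066

25.3818 m


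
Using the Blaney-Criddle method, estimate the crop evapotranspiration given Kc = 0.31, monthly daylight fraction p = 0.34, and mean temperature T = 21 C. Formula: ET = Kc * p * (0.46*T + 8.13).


ET = Kc * p * (0.46*T + 8.13)
ET = 0.31 * 0.34 * (0.46*21 + 8.13)
ET = 0.31 * 0.34 * 17.7900

1.8751 mm/day


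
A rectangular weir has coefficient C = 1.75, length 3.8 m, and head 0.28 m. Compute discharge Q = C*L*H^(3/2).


Q = C * L * H^(3/2) = 1.75 * 3.8 * 0.28^1.5 = 1.75 * 3.8 * 0.148162

0.9853 m^3/s


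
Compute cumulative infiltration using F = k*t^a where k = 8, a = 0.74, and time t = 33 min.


F = k * t^a = 8 * 33^0.74
F = 8 * 13.295367

106.3629 mm


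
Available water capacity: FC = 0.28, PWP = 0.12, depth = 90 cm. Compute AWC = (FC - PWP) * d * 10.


AWC = (FC - PWP) * d * 10
AWC = (0.28 - 0.12) * 90 * 10
AWC = 0.1600 * 90 * 10

144.0000 mm


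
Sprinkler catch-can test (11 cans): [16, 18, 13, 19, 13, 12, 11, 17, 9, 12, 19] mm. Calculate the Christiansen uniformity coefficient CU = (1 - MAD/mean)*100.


mean = 14.454545 mm
MAD = 3.041322 mm
CU = (1 - 3.041322/14.454545)*100

78.9594 %


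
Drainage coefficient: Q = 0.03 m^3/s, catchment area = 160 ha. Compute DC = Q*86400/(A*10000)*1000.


DC = Q * 86400 / (A * 10000) * 1000
DC = 0.03 * 86400 / (160 * 10000) * 1000
DC = 2592000.0000 / 1600000

1.6200 mm/day


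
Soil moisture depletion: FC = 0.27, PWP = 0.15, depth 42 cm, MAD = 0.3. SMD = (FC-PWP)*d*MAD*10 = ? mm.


SMD = (FC - PWP) * d * MAD * 10
SMD = (0.27 - 0.15) * 42 * 0.3 * 10
SMD = 0.1200 * 42 * 0.3 * 10

15.1200 mm


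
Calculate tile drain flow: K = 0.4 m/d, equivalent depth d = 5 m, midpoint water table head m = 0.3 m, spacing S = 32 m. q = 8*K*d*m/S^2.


q = 8*K*d*m/S^2
q = 8*0.4*5*0.3/32^2
q = 4.8000 / 1024

0.0047 m/d


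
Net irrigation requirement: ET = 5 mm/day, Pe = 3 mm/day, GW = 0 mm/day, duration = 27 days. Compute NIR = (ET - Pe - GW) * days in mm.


Daily deficit = ET - Pe - GW = 5 - 3 - 0 = 2 mm/day
NIR = 2 * 27 = 54 mm

54.0000 mm


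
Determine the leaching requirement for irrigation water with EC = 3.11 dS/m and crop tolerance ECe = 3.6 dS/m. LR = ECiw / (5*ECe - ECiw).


LR = ECiw / (5*ECe - ECiw)
LR = 3.11 / (5*3.6 - 3.11)
LR = 3.11 / 14.8900

0.2089


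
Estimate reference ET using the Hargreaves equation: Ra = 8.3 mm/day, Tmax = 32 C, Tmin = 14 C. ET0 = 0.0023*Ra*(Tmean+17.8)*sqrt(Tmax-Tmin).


Tmean = (Tmax + Tmin)/2 = (32 + 14)/2 = 23.0
ET0 = 0.0023 * 8.3 * (23.0 + 17.8) * sqrt(32 - 14)
ET0 = 0.0023 * 8.3 * 40.8 * 4.242641

3.3045 mm/day


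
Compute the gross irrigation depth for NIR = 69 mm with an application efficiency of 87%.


Ea = 87% = 0.87
GID = NIR / Ea = 69 / 0.87 = 79.3103 mm

79.3103 mm


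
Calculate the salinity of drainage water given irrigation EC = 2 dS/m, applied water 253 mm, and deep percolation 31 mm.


EC_dw = EC_iw * D_iw / D_dw
EC_dw = 2 * 253 / 31
EC_dw = 506 / 31

16.3226 dS/m


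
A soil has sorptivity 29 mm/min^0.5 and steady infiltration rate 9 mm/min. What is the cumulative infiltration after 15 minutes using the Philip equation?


F = S*sqrt(t) + A*t
F = 29*sqrt(15) + 9*15
F = 29*3.872983 + 135

247.3165 mm


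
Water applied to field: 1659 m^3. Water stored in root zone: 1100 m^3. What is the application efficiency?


Ea = V_root / V_field * 100 = 1100 / 1659 * 100 = 66.3050%

66.3050 %


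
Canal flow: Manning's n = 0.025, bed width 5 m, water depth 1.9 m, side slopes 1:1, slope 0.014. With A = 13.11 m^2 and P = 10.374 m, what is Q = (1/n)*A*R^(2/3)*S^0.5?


R = A/P = 13.11/10.374 = 1.263736
Q = (1/0.025) * 13.11 * 1.263736^(2/3) * 0.014^0.5

72.5266 m^3/s


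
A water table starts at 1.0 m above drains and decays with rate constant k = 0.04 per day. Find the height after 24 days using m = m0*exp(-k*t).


m = m0 * exp(-k*t)
m = 1.0 * exp(-0.04 * 24)
m = 1.0 * exp(-0.9600)

0.3829 m


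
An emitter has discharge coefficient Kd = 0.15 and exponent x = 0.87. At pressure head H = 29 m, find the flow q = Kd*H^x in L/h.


q = Kd * H^x = 0.15 * 29^0.87 = 0.15 * 18.719156

2.8079 L/h


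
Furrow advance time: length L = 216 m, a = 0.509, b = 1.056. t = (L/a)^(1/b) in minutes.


t = (L/a)^(1/b)
t = (216/0.509)^(1/1.056)
t = 424.361493^(1/1.056)

307.8834 min


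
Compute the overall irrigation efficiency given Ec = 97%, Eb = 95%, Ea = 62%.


Ec = 0.97, Eb = 0.95, Ea = 0.62
E = 0.97 * 0.95 * 0.62 * 100 = 57.1330%

57.1330 %


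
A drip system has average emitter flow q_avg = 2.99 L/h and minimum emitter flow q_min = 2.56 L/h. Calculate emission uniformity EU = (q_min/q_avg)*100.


EU = (q_min/q_avg)*100 = (2.56/2.99)*100 = 85.6187%

85.6187 %


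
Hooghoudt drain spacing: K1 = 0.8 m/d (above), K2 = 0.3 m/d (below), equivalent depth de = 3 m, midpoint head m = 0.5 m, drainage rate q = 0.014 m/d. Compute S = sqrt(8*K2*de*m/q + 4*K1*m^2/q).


S^2 = 8*K2*de*m/q + 4*K1*m^2/q
S^2 = 8*0.3*3*0.5/0.014 + 4*0.8*0.5^2/0.014
S = sqrt(314.2857)

17.7281 m


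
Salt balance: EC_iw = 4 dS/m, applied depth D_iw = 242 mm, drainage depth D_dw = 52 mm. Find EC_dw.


EC_dw = EC_iw * D_iw / D_dw
EC_dw = 4 * 242 / 52
EC_dw = 968 / 52

18.6154 dS/m


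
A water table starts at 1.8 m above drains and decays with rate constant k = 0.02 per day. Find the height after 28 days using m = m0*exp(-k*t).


m = m0 * exp(-k*t)
m = 1.8 * exp(-0.02 * 28)
m = 1.8 * exp(-0.5600)

1.0282 m


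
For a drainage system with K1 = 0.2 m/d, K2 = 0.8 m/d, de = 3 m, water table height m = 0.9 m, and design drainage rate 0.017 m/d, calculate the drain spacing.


S^2 = 8*K2*de*m/q + 4*K1*m^2/q
S^2 = 8*0.8*3*0.9/0.017 + 4*0.2*0.9^2/0.017
S = sqrt(1054.5882)

32.4744 m


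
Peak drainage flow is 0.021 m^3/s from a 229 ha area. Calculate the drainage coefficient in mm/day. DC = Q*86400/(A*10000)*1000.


DC = Q * 86400 / (A * 10000) * 1000
DC = 0.021 * 86400 / (229 * 10000) * 1000
DC = 1814400.0000 / 2290000

0.7923 mm/day


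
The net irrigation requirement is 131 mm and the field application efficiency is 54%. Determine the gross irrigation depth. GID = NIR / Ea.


Ea = 54% = 0.54
GID = NIR / Ea = 131 / 0.54 = 242.5926 mm

242.5926 mm


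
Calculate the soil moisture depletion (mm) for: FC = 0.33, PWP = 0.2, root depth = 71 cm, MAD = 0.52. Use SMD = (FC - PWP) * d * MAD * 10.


SMD = (FC - PWP) * d * MAD * 10
SMD = (0.33 - 0.2) * 71 * 0.52 * 10
SMD = 0.1300 * 71 * 0.52 * 10

47.9960 mm


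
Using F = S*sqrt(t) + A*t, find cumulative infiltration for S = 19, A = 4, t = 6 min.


F = S*sqrt(t) + A*t
F = 19*sqrt(6) + 4*6
F = 19*2.449490 + 24

70.5403 mm


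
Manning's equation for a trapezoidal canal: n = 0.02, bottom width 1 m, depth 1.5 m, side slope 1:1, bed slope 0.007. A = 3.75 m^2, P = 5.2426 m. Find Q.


R = A/P = 3.75/5.2426 = 0.715294
Q = (1/0.02) * 3.75 * 0.715294^(2/3) * 0.007^0.5

12.5470 m^3/s


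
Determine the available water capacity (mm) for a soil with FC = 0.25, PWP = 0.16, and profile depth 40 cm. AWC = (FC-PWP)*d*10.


AWC = (FC - PWP) * d * 10
AWC = (0.25 - 0.16) * 40 * 10
AWC = 0.0900 * 40 * 10

36.0000 mm


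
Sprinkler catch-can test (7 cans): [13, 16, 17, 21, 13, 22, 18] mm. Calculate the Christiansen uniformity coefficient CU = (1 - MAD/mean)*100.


mean = 17.142857 mm
MAD = 2.734694 mm
CU = (1 - 2.734694/17.142857)*100

84.0476 %


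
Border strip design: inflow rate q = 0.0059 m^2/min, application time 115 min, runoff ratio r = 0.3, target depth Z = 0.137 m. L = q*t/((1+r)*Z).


L = q*t/((1+r)*Z)
L = 0.0059*115/((1+0.3)*0.137)
L = 0.6785/0.1781

3.8097 m


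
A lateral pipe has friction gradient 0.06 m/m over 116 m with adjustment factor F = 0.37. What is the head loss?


hf = J * L * F = 0.06 * 116 * 0.37 = 2.5752 m

2.5752 m


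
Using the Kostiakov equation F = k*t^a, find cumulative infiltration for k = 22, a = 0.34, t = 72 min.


F = k * t^a = 22 * 72^0.34
F = 22 * 4.280486

94.1707 mm


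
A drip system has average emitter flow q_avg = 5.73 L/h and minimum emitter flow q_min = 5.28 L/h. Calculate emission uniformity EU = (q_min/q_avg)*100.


EU = (q_min/q_avg)*100 = (5.28/5.73)*100 = 92.1466%

92.1466 %


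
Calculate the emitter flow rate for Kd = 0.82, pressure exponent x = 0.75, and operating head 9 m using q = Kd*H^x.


q = Kd * H^x = 0.82 * 9^0.75 = 0.82 * 5.196152

4.2608 L/h
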